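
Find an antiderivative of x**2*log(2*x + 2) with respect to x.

x**3*log(2*x + 2)/3 - x**3/9 + x**2/6 - x/3 + log(x + 1)/3 + C

Use integration by parts with u = log(2*x + 2), dv = x**2 dx.
Then du = 2/(2*x + 2) dx and v = x**3/3.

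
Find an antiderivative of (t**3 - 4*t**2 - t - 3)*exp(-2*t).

Use integration by parts with u = t**3 - 4*t**2 - t - 3, dv = exp(-2*t) dt, so v = -exp(-2*t)/2.
Apply parts 3 times (tabular method): alternate signs, differentiate u down to 0, integrate dv up.

(-4*t**3 + 10*t**2 + 14*t + 19)*exp(-2*t)/8 + C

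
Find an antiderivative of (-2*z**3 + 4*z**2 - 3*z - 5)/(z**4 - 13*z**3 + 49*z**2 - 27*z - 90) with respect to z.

-311*log(z - 6)/21 + 85*log(z - 5)/6 - 4*log(z - 3)/3 - log(z + 1)/42 + C

Factor the denominator: (z - 6)*(z - 5)*(z - 3)*(z + 1).
Partial-fraction decomposition: -1/(42*(z + 1)) - 4/(3*(z - 3)) + 85/(6*(z - 5)) - 311/(21*(z - 6)).
Integrate each term: A/(z−a) contributes A·log|z−a|.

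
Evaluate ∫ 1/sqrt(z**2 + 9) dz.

log(z + sqrt(z**2 + 9)) + C

Substitute z = 3·tan(θ), so dz = 3·sec(θ)^2 dθ and the radical becomes sqrt(z**2 + 9) = 3·sec(θ) by the Pythagorean identity.
Integrate the resulting trig expression in θ, then back-substitute tan(θ) = z/3, sec(θ) = sqrt(z**2 + 9)/3 (absorbing any constant into C).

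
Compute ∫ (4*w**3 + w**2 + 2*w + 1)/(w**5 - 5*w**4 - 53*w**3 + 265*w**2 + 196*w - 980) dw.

Factor the denominator: (w - 7)*(w - 5)*(w - 2)*(w + 2)*(w + 7).
Partial-fraction decomposition: -167/(945*(w + 7)) + 31/(1260*(w + 2)) + 41/(540*(w - 2)) - 67/(63*(w - 5)) + 359/(315*(w - 7)).
Integrate each term: A/(w−a) contributes A·log|w−a|.

359*log(w - 7)/315 - 67*log(w - 5)/63 + 41*log(w - 2)/540 + 31*log(w + 2)/1260 - 167*log(w + 7)/945 + C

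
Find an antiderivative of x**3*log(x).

x**4*log(x)/4 - x**4/16 + C

Use integration by parts with u = log(x), dv = x**3 dx.
Then du = 1/x dx and v = x**4/4.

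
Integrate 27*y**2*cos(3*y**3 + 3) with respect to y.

3*sin(3*y**3 + 3) + C

Let u = 3*y**3 + 3, so du = (9*y**2) dy.
Rewriting, the integral becomes 3·∫ cos(u) du = 3·sin(u).
Substituting back, u = 3*y**3 + 3.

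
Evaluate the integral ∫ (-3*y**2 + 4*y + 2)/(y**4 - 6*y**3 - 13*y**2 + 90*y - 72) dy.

Factor the denominator: (y - 6)*(y - 3)*(y - 1)*(y + 4).
Partial-fraction decomposition: 31/(175*(y + 4)) + 3/(50*(y - 1)) + 13/(42*(y - 3)) - 41/(75*(y - 6)).
Integrate each term: A/(y−a) contributes A·log|y−a|.

-41*log(y - 6)/75 + 13*log(y - 3)/42 + 3*log(y - 1)/50 + 31*log(y + 4)/175 + C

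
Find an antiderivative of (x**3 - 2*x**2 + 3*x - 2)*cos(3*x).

Use integration by parts with u = x**3 - 2*x**2 + 3*x - 2, dv = cos(3*x) dx, so v = sin(3*x)/3.
Apply parts 3 times (tabular method): alternate signs, differentiate u down to 0, integrate dv up.

x**3*sin(3*x)/3 - 2*x**2*sin(3*x)/3 + x**2*cos(3*x)/3 + 7*x*sin(3*x)/9 - 4*x*cos(3*x)/9 - 14*sin(3*x)/27 + 7*cos(3*x)/27 + C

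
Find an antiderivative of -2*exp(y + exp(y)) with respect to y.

-2*exp(exp(y)) + C

Let u = exp(y), so du = (exp(y)) dy.
Rewriting, the integral becomes -2·∫ e^u du = -2·e^u.
Substituting back, u = exp(y).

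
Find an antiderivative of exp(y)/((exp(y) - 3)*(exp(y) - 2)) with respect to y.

log(exp(y) - 3) - log(exp(y) - 2) + C

Let u = e^y, du = e^y dy.
The integral becomes ∫ du/((u-3)(u-2)); decompose into partial fractions.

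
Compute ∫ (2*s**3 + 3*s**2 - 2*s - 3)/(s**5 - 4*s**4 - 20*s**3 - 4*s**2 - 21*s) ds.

log(s)/7 + 204*log(s - 7)/875 - 2*log(s + 3)/25 - 37*log(s**2 + 1)/250 + 16*atan(s)/125 + C

Factor the denominator: s*(s - 7)*(s + 3)*(s**2 + 1).
Partial-fraction decomposition: -(37*s - 16)/(125*(s**2 + 1)) - 2/(25*(s + 3)) + 204/(875*(s - 7)) + 1/(7*s).
Integrate each term; A/(s−a) gives A·log|s−a|; the (Bs+D)/(s²+p²) term gives a log and an atan.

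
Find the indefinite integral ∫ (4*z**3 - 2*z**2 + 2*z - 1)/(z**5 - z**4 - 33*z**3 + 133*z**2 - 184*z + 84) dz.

19*log(z - 3)/4 - 13*log(z - 2)/3 - 3*log(z - 1)/16 - 11*log(z + 7)/48 + 3/(z - 2) + C

Factor the denominator: (z - 3)*(z - 2)**2*(z - 1)*(z + 7).
Partial-fraction decomposition: -11/(48*(z + 7)) - 3/(16*(z - 1)) - 13/(3*(z - 2)) - 3/(z - 2)**2 + 19/(4*(z - 3)).
Integrate each term; A/(z−a) gives A·log|z−a|; A/(z−a)² gives −A/(z−a).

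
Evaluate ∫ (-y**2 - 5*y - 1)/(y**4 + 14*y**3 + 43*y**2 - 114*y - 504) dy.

-5*log(y - 3)/126 - log(y + 4)/14 - 7*log(y + 6)/18 + log(y + 7)/2 + C

Factor the denominator: (y - 3)*(y + 4)*(y + 6)*(y + 7).
Partial-fraction decomposition: 1/(2*(y + 7)) - 7/(18*(y + 6)) - 1/(14*(y + 4)) - 5/(126*(y - 3)).
Integrate each term: A/(y−a) contributes A·log|y−a|.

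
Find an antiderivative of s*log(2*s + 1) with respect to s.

Use integration by parts with u = log(2*s + 1), dv = s ds.
Then du = 2/(2*s + 1) ds and v = s**2/2.

s**2*log(2*s + 1)/2 - s**2/4 + s/4 - log(2*s + 1)/8 + C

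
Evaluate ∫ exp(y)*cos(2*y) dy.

2*exp(y)*sin(2*y)/5 + exp(y)*cos(2*y)/5 + C

Let I denote the integral. Integrate by parts with u = cos(2*y), dv = exp(y) dy, so v = exp(y): I = exp(y)*cos(2*y) + 2·∫ exp(y)*sin(2*y) dy.
Apply parts again with u = sin(2*y), dv = exp(y) dy: ∫ exp(y)*sin(2*y) dy = exp(y)*sin(2*y) − 2·I. Substituting back brings back I: I = 2*exp(y)*sin(2*y) + exp(y)*cos(2*y) − 4·I.
Solving for I: (1 + 4)·I equals the remaining terms, so I = (1/5)·(2*exp(y)*sin(2*y) + exp(y)*cos(2*y)).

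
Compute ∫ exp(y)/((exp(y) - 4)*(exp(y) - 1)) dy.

log(exp(y) - 4)/3 - log(exp(y) - 1)/3 + C

Let u = e^y, du = e^y dy.
The integral becomes ∫ du/((u-4)(u-1)); decompose into partial fractions.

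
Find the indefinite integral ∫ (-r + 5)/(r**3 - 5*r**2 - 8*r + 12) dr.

-log(r - 6)/40 - 4*log(r - 1)/15 + 7*log(r + 2)/24 + C

Factor the denominator: (r - 6)*(r - 1)*(r + 2).
Partial-fraction decomposition: 7/(24*(r + 2)) - 4/(15*(r - 1)) - 1/(40*(r - 6)).
Integrate each term: A/(r−a) contributes A·log|r−a|.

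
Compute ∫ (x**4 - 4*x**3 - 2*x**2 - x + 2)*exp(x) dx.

(x**4 - 8*x**3 + 22*x**2 - 45*x + 47)*exp(x) + C

Use integration by parts with u = x**4 - 4*x**3 - 2*x**2 - x + 2, dv = exp(x) dx, so v = exp(x).
Apply parts 4 times (tabular method): alternate signs, differentiate u down to 0, integrate dv up.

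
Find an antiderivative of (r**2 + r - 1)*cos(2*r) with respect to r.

Use integration by parts with u = r**2 + r - 1, dv = cos(2*r) dr, so v = sin(2*r)/2.
Apply parts 2 times (tabular method): alternate signs, differentiate u down to 0, integrate dv up.

r**2*sin(2*r)/2 + r*sin(2*r)/2 + r*cos(2*r)/2 - 3*sin(2*r)/4 + cos(2*r)/4 + C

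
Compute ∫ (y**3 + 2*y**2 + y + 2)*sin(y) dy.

-y**3*cos(y) + 3*y**2*sin(y) - 2*y**2*cos(y) + 4*y*sin(y) + 5*y*cos(y) - 5*sin(y) + 2*cos(y) + C

Use integration by parts with u = y**3 + 2*y**2 + y + 2, dv = sin(y) dy, so v = -cos(y).
Apply parts 3 times (tabular method): alternate signs, differentiate u down to 0, integrate dv up.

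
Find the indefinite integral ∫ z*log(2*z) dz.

z**2*(log(z) + log(2))/2 - z**2/4 + C

Use integration by parts with u = log(2*z), dv = z dz.
Then du = 1/z dz and v = z**2/2.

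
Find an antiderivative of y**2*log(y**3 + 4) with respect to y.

y**3*log(y**3 + 4)/3 - y**3/3 + 4*log(y**3 + 4)/3 + C

Let u = y**3 + 4, so du = (3*y**2) dy.
The integral becomes (1/3)·∫ log(u) du; integrate by parts with u′=log(u), dv′=du.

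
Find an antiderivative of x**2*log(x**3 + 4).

Let u = x**3 + 4, so du = (3*x**2) dx.
The integral becomes (1/3)·∫ log(u) du; integrate by parts with u′=log(u), dv′=du.

x**3*log(x**3 + 4)/3 - x**3/3 + 4*log(x**3 + 4)/3 + C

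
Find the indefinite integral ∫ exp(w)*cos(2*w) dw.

Let I denote the integral. Integrate by parts with u = cos(2*w), dv = exp(w) dw, so v = exp(w): I = exp(w)*cos(2*w) + 2·∫ exp(w)*sin(2*w) dw.
Apply parts again with u = sin(2*w), dv = exp(w) dw: ∫ exp(w)*sin(2*w) dw = exp(w)*sin(2*w) − 2·I. Substituting back brings back I: I = 2*exp(w)*sin(2*w) + exp(w)*cos(2*w) − 4·I.
Solving for I: (1 + 4)·I equals the remaining terms, so I = (1/5)·(2*exp(w)*sin(2*w) + exp(w)*cos(2*w)).

2*exp(w)*sin(2*w)/5 + exp(w)*cos(2*w)/5 + C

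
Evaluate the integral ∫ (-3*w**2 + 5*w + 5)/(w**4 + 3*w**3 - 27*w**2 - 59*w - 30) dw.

Factor the denominator: (w - 5)*(w + 1)**2*(w + 6).
Partial-fraction decomposition: 133/(275*(w + 6)) - 37/(100*(w + 1)) + 1/(10*(w + 1)**2) - 5/(44*(w - 5)).
Integrate each term; A/(w−a) gives A·log|w−a|; A/(w−a)² gives −A/(w−a).

-5*log(w - 5)/44 - 37*log(w + 1)/100 + 133*log(w + 6)/275 - 1/(10*w + 10) + C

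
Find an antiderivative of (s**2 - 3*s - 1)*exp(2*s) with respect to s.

Use integration by parts with u = s**2 - 3*s - 1, dv = exp(2*s) ds, so v = exp(2*s)/2.
Apply parts 2 times (tabular method): alternate signs, differentiate u down to 0, integrate dv up.

(s**2 - 4*s + 1)*exp(2*s)/2 + C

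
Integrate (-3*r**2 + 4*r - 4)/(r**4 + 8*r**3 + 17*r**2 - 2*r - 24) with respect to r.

Factor the denominator: (r - 1)*(r + 2)*(r + 3)*(r + 4).
Partial-fraction decomposition: 34/(5*(r + 4)) - 43/(4*(r + 3)) + 4/(r + 2) - 1/(20*(r - 1)).
Integrate each term: A/(r−a) contributes A·log|r−a|.

-log(r - 1)/20 + 4*log(r + 2) - 43*log(r + 3)/4 + 34*log(r + 4)/5 + C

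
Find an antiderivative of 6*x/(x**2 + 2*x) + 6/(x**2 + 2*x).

3*log(x**2 + 2*x) + C

Let u = x**2 + 2*x, so du = (2*x + 2) dx.
Rewriting, the integral becomes 3·∫ 1/u du = 3·log(u).
Substituting back, u = x**2 + 2*x.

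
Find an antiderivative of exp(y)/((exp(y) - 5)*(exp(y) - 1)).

Let u = e^y, du = e^y dy.
The integral becomes ∫ du/((u-1)(u-5)); decompose into partial fractions.

log(exp(y) - 5)/4 - log(exp(y) - 1)/4 + C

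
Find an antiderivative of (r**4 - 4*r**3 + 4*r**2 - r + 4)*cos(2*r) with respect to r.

Use integration by parts with u = r**4 - 4*r**3 + 4*r**2 - r + 4, dv = cos(2*r) dr, so v = sin(2*r)/2.
Apply parts 4 times (tabular method): alternate signs, differentiate u down to 0, integrate dv up.

r**4*sin(2*r)/2 - 2*r**3*sin(2*r) + r**3*cos(2*r) + r**2*sin(2*r)/2 - 3*r**2*cos(2*r) + 5*r*sin(2*r)/2 + r*cos(2*r)/2 + 7*sin(2*r)/4 + 5*cos(2*r)/4 + C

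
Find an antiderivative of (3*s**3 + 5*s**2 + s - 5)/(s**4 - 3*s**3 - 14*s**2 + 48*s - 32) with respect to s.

271*log(s - 4)/48 - 41*log(s - 2)/12 + 4*log(s - 1)/15 + 121*log(s + 4)/240 + C

Factor the denominator: (s - 4)*(s - 2)*(s - 1)*(s + 4).
Partial-fraction decomposition: 121/(240*(s + 4)) + 4/(15*(s - 1)) - 41/(12*(s - 2)) + 271/(48*(s - 4)).
Integrate each term: A/(s−a) contributes A·log|s−a|.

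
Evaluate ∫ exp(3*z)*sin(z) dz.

3*exp(3*z)*sin(z)/10 - exp(3*z)*cos(z)/10 + C

Let I denote the integral. Integrate by parts with u = sin(z), dv = exp(3*z) dz, so v = exp(3*z)/3: I = exp(3*z)*sin(z)/3 − (1/3)·∫ exp(3*z)*cos(z) dz.
Apply parts again with u = cos(z), dv = exp(3*z) dz: ∫ exp(3*z)*cos(z) dz = exp(3*z)*cos(z)/3 + (1/3)·I. Substituting back brings back I: I = exp(3*z)*sin(z)/3 - exp(3*z)*cos(z)/9 − (1/9)·I.
Solving for I: (1 + 1/9)·I equals the remaining terms, so I = (9/10)·(exp(3*z)*sin(z)/3 - exp(3*z)*cos(z)/9).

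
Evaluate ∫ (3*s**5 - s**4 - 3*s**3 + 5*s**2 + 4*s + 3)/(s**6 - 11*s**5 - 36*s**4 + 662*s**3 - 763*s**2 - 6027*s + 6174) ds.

Factor the denominator: (s - 7)**2*(s - 6)*(s - 1)*(s + 3)*(s + 7).
Partial-fraction decomposition: 51573/(81536*(s + 7)) - 77/(1600*(s + 3)) - 11/(5760*(s - 1)) + 2399/(65*(s - 6)) - 6084067/(176400*(s - 7)) + 47267/(840*(s - 7)**2).
Integrate each term; A/(s−a) gives A·log|s−a|; A/(s−a)² gives −A/(s−a).

-6084067*log(s - 7)/176400 + 2399*log(s - 6)/65 - 11*log(s - 1)/5760 - 77*log(s + 3)/1600 + 51573*log(s + 7)/81536 - 47267/(840*s - 5880) + C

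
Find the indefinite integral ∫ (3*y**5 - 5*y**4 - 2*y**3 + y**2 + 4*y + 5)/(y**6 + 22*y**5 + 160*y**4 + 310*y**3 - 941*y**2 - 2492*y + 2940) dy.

Factor the denominator: (y - 2)*(y - 1)*(y + 5)*(y + 6)*(y + 7)**2.
Partial-fraction decomposition: -2324569/(5184*(y + 7)) - 30857/(72*(y + 7)**2) + 29359/(56*(y + 6)) - 510/(7*(y + 5)) - 1/(448*(y - 1)) + 17/(4536*(y - 2)).
Integrate each term; A/(y−a) gives A·log|y−a|; A/(y−a)² gives −A/(y−a).

17*log(y - 2)/4536 - log(y - 1)/448 - 510*log(y + 5)/7 + 29359*log(y + 6)/56 - 2324569*log(y + 7)/5184 + 30857/(72*y + 504) + C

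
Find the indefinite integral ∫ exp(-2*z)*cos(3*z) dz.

Let I denote the integral. Integrate by parts with u = cos(3*z), dv = exp(-2*z) dz, so v = -exp(-2*z)/2: I = -exp(-2*z)*cos(3*z)/2 − (3/2)·∫ exp(-2*z)*sin(3*z) dz.
Apply parts again with u = sin(3*z), dv = exp(-2*z) dz: ∫ exp(-2*z)*sin(3*z) dz = -exp(-2*z)*sin(3*z)/2 + (3/2)·I. Substituting back brings back I: I = 3*exp(-2*z)*sin(3*z)/4 - exp(-2*z)*cos(3*z)/2 − (9/4)·I.
Solving for I: (1 + 9/4)·I equals the remaining terms, so I = (4/13)·(3*exp(-2*z)*sin(3*z)/4 - exp(-2*z)*cos(3*z)/2).

3*exp(-2*z)*sin(3*z)/13 - 2*exp(-2*z)*cos(3*z)/13 + C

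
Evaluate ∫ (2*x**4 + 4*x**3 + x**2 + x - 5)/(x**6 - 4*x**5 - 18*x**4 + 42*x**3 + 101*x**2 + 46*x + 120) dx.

1775*log(x - 5)/1456 - 261*log(x - 4)/238 - log(x + 2)/70 - 11*log(x + 3)/112 - 11*log(x**2 + 1)/2210 - 71*atan(x)/2210 + C

Factor the denominator: (x - 5)*(x - 4)*(x + 2)*(x + 3)*(x**2 + 1).
Partial-fraction decomposition: -(22*x + 71)/(2210*(x**2 + 1)) - 11/(112*(x + 3)) - 1/(70*(x + 2)) - 261/(238*(x - 4)) + 1775/(1456*(x - 5)).
Integrate each term; A/(x−a) gives A·log|x−a|; the (Bx+D)/(x²+p²) term gives a log and an atan.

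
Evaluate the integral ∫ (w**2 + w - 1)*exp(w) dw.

(w**2 - w)*exp(w) + C

Use integration by parts with u = w**2 + w - 1, dv = exp(w) dw, so v = exp(w).
Apply parts 2 times (tabular method): alternate signs, differentiate u down to 0, integrate dv up.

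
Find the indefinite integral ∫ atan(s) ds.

s*atan(s) - log(s**2 + 1)/2 + C

Use integration by parts with u = arctan(s), dv = ds.
Then du = 1/(s**2 + 1) ds.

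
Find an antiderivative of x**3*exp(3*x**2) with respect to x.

Let u = x², du = 2x dx; rewrite as (1/2)∫ u^1·exp(3u) du.
Now integrate by parts 1 time.

(3*x**2 - 1)*exp(3*x**2)/18 + C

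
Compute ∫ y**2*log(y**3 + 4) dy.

Let u = y**3 + 4, so du = (3*y**2) dy.
The integral becomes (1/3)·∫ log(u) du; integrate by parts with u′=log(u), dv′=du.

y**3*log(y**3 + 4)/3 - y**3/3 + 4*log(y**3 + 4)/3 + C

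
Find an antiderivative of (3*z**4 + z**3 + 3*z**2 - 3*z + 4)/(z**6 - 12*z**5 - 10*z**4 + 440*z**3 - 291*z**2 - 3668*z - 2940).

-104869*log(z - 7)/15552 + 2099*log(z - 6)/308 - 3*log(z + 1)/448 + 31*log(z + 2)/972 - 461*log(z + 5)/4752 - 1919/(216*z - 1512) + C

Factor the denominator: (z - 7)**2*(z - 6)*(z + 1)*(z + 2)*(z + 5).
Partial-fraction decomposition: -461/(4752*(z + 5)) + 31/(972*(z + 2)) - 3/(448*(z + 1)) + 2099/(308*(z - 6)) - 104869/(15552*(z - 7)) + 1919/(216*(z - 7)**2).
Integrate each term; A/(z−a) gives A·log|z−a|; A/(z−a)² gives −A/(z−a).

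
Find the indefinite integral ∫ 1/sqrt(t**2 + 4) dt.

Substitute t = 2·tan(θ), so dt = 2·sec(θ)^2 dθ and the radical becomes sqrt(t**2 + 4) = 2·sec(θ) by the Pythagorean identity.
Integrate the resulting trig expression in θ, then back-substitute tan(θ) = t/2, sec(θ) = sqrt(t**2 + 4)/2 (absorbing any constant into C).

log(t + sqrt(t**2 + 4)) + C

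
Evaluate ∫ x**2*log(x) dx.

x**3*log(x)/3 - x**3/9 + C

Use integration by parts with u = log(x), dv = x**2 dx.
Then du = 1/x dx and v = x**3/3.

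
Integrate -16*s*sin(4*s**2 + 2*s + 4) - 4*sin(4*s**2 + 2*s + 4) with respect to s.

Let u = 4*s**2 + 2*s + 4, so du = (8*s + 2) ds.
Rewriting, the integral becomes -2·∫ sin(u) du = -2·-cos(u).
Substituting back, u = 4*s**2 + 2*s + 4.

2*cos(4*s**2 + 2*s + 4) + C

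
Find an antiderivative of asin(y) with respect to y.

y*asin(y) + sqrt(-y**2 + 1) + C

Use integration by parts with u = arcsin(y), dv = dy.
Then du = 1/sqrt(-y**2 + 1) dy.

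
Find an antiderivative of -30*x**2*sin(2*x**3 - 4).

5*cos(2*x**3 - 4) + C

Let u = 2*x**3 - 4, so du = (6*x**2) dx.
Rewriting, the integral becomes -5·∫ sin(u) du = -5·-cos(u).
Substituting back, u = 2*x**3 - 4.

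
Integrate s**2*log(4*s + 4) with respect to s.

s**3*log(4*s + 4)/3 - s**3/9 + s**2/6 - s/3 + log(s + 1)/3 + C

Use integration by parts with u = log(4*s + 4), dv = s**2 ds.
Then du = 4/(4*s + 4) ds and v = s**3/3.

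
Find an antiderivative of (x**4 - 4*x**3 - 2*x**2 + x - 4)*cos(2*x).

Use integration by parts with u = x**4 - 4*x**3 - 2*x**2 + x - 4, dv = cos(2*x) dx, so v = sin(2*x)/2.
Apply parts 4 times (tabular method): alternate signs, differentiate u down to 0, integrate dv up.

x**4*sin(2*x)/2 - 2*x**3*sin(2*x) + x**3*cos(2*x) - 5*x**2*sin(2*x)/2 - 3*x**2*cos(2*x) + 7*x*sin(2*x)/2 - 5*x*cos(2*x)/2 - 3*sin(2*x)/4 + 7*cos(2*x)/4 + C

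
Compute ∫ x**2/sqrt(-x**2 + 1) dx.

-x*sqrt(-x**2 + 1)/2 + asin(x)/2 + C

Substitute x = sin(θ), so dx = cos(θ) dθ and the radical becomes sqrt(-x**2 + 1) = cos(θ) by the Pythagorean identity.
Integrate the resulting trig expression in θ, then back-substitute θ = asin(x), sin(θ) = x, cos(θ) = sqrt(-x**2 + 1) (absorbing any constant into C).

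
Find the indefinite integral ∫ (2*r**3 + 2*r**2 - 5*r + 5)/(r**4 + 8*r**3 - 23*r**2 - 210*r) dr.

-log(r)/42 + 14*log(r - 5)/33 - 325*log(r + 6)/66 + 137*log(r + 7)/21 + C

Factor the denominator: r*(r - 5)*(r + 6)*(r + 7).
Partial-fraction decomposition: 137/(21*(r + 7)) - 325/(66*(r + 6)) + 14/(33*(r - 5)) - 1/(42*r).
Integrate each term: A/(r−a) contributes A·log|r−a|.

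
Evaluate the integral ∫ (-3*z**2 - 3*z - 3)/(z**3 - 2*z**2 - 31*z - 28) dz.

-171*log(z - 7)/88 + log(z + 1)/8 - 13*log(z + 4)/11 + C

Factor the denominator: (z - 7)*(z + 1)*(z + 4).
Partial-fraction decomposition: -13/(11*(z + 4)) + 1/(8*(z + 1)) - 171/(88*(z - 7)).
Integrate each term: A/(z−a) contributes A·log|z−a|.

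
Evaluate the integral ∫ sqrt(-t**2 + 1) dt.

Substitute t = sin(θ), so dt = cos(θ) dθ and the radical becomes sqrt(-t**2 + 1) = cos(θ) by the Pythagorean identity.
Integrate the resulting trig expression in θ, then back-substitute θ = asin(t), sin(θ) = t, cos(θ) = sqrt(-t**2 + 1) (absorbing any constant into C).

t*sqrt(-t**2 + 1)/2 + asin(t)/2 + C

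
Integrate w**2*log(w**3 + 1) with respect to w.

w**3*log(w**3 + 1)/3 - w**3/3 + log(w**3 + 1)/3 + C

Let u = w**3 + 1, so du = (3*w**2) dw.
The integral becomes (1/3)·∫ log(u) du; integrate by parts with u′=log(u), dv′=du.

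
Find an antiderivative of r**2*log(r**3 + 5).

Let u = r**3 + 5, so du = (3*r**2) dr.
The integral becomes (1/3)·∫ log(u) du; integrate by parts with u′=log(u), dv′=du.

r**3*log(r**3 + 5)/3 - r**3/3 + 5*log(r**3 + 5)/3 + C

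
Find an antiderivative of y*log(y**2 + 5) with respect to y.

Let u = y**2 + 5, so du = (2*y) dy.
The integral becomes (1/2)·∫ log(u) du; integrate by parts with u′=log(u), dv′=du.

y**2*log(y**2 + 5)/2 - y**2/2 + 5*log(y**2 + 5)/2 + C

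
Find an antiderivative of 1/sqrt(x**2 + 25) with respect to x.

log(x + sqrt(x**2 + 25)) + C

Substitute x = 5·tan(θ), so dx = 5·sec(θ)^2 dθ and the radical becomes sqrt(x**2 + 25) = 5·sec(θ) by the Pythagorean identity.
Integrate the resulting trig expression in θ, then back-substitute tan(θ) = x/5, sec(θ) = sqrt(x**2 + 25)/5 (absorbing any constant into C).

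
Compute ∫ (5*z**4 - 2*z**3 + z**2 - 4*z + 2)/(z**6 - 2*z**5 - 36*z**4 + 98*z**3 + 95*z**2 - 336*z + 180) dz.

131*log(z - 5)/112 - 35*log(z - 3)/36 + 527*log(z - 1)/7056 + 11*log(z + 2)/126 - 317*log(z + 6)/882 - 1/(84*z - 84) + C

Factor the denominator: (z - 5)*(z - 3)*(z - 1)**2*(z + 2)*(z + 6).
Partial-fraction decomposition: -317/(882*(z + 6)) + 11/(126*(z + 2)) + 527/(7056*(z - 1)) + 1/(84*(z - 1)**2) - 35/(36*(z - 3)) + 131/(112*(z - 5)).
Integrate each term; A/(z−a) gives A·log|z−a|; A/(z−a)² gives −A/(z−a).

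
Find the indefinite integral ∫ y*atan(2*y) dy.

y**2*atan(2*y)/2 - y/4 + atan(2*y)/8 + C

Use integration by parts with u = arctan(2*y), dv = y dy.
Then du = 2/(4*y**2 + 1) dy.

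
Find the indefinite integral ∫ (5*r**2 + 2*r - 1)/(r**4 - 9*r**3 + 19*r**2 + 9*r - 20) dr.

67*log(r - 5)/12 - 29*log(r - 4)/5 + log(r - 1)/4 - log(r + 1)/30 + C

Factor the denominator: (r - 5)*(r - 4)*(r - 1)*(r + 1).
Partial-fraction decomposition: -1/(30*(r + 1)) + 1/(4*(r - 1)) - 29/(5*(r - 4)) + 67/(12*(r - 5)).
Integrate each term: A/(r−a) contributes A·log|r−a|.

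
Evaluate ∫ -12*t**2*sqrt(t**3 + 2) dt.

-8*(t**3 + 2)**(3/2)/3 + C

Let u = t**3 + 2, so du = (3*t**2) dt.
Rewriting, the integral becomes -4·∫ √u du = -4·(2/3)u^(3/2).
Substituting back, u = t**3 + 2.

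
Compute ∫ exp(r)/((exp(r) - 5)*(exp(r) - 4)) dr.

Let u = e^r, du = e^r dr.
The integral becomes ∫ du/((u-4)(u-5)); decompose into partial fractions.

log(exp(r) - 5) - log(exp(r) - 4) + C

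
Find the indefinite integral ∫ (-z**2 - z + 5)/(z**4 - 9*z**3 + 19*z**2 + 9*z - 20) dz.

-25*log(z - 5)/24 + log(z - 4) + log(z - 1)/8 - log(z + 1)/12 + C

Factor the denominator: (z - 5)*(z - 4)*(z - 1)*(z + 1).
Partial-fraction decomposition: -1/(12*(z + 1)) + 1/(8*(z - 1)) + 1/(z - 4) - 25/(24*(z - 5)).
Integrate each term: A/(z−a) contributes A·log|z−a|.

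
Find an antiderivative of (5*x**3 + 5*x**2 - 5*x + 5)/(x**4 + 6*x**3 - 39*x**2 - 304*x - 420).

965*log(x - 7)/702 + 5*log(x + 2)/108 - 235*log(x + 5)/18 + 865*log(x + 6)/52 + C

Factor the denominator: (x - 7)*(x + 2)*(x + 5)*(x + 6).
Partial-fraction decomposition: 865/(52*(x + 6)) - 235/(18*(x + 5)) + 5/(108*(x + 2)) + 965/(702*(x - 7)).
Integrate each term: A/(x−a) contributes A·log|x−a|.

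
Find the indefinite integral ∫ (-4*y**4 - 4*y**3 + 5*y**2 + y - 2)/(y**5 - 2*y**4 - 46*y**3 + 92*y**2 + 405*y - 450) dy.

-2505*log(y - 5)/968 - log(y - 1)/112 + 11*log(y + 3)/48 - 4148*log(y + 6)/2541 + 359/(44*y - 220) + C

Factor the denominator: (y - 5)**2*(y - 1)*(y + 3)*(y + 6).
Partial-fraction decomposition: -4148/(2541*(y + 6)) + 11/(48*(y + 3)) - 1/(112*(y - 1)) - 2505/(968*(y - 5)) - 359/(44*(y - 5)**2).
Integrate each term; A/(y−a) gives A·log|y−a|; A/(y−a)² gives −A/(y−a).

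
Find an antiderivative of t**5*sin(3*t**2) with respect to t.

-t**4*cos(3*t**2)/6 + t**2*sin(3*t**2)/9 + cos(3*t**2)/27 + C

Let u = t², du = 2t dt; rewrite as (1/2)∫ u^2·sin(3u) du.
Now integrate by parts 2 times.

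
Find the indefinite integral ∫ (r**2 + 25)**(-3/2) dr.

Substitute r = 5·tan(θ), so dr = 5·sec(θ)^2 dθ and the radical becomes sqrt(r**2 + 25) = 5·sec(θ) by the Pythagorean identity.
Integrate the resulting trig expression in θ, then back-substitute tan(θ) = r/5, sec(θ) = sqrt(r**2 + 25)/5 (absorbing any constant into C).

r/(25*sqrt(r**2 + 25)) + C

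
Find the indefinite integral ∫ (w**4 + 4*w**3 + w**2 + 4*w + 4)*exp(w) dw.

(w**4 + w**2 + 2*w + 2)*exp(w) + C

Use integration by parts with u = w**4 + 4*w**3 + w**2 + 4*w + 4, dv = exp(w) dw, so v = exp(w).
Apply parts 4 times (tabular method): alternate signs, differentiate u down to 0, integrate dv up.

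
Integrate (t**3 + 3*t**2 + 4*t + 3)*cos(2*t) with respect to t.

t**3*sin(2*t)/2 + 3*t**2*sin(2*t)/2 + 3*t**2*cos(2*t)/4 + 5*t*sin(2*t)/4 + 3*t*cos(2*t)/2 + 3*sin(2*t)/4 + 5*cos(2*t)/8 + C

Use integration by parts with u = t**3 + 3*t**2 + 4*t + 3, dv = cos(2*t) dt, so v = sin(2*t)/2.
Apply parts 3 times (tabular method): alternate signs, differentiate u down to 0, integrate dv up.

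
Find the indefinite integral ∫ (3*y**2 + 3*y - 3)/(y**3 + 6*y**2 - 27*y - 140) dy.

Factor the denominator: (y - 5)*(y + 4)*(y + 7).
Partial-fraction decomposition: 41/(12*(y + 7)) - 11/(9*(y + 4)) + 29/(36*(y - 5)).
Integrate each term: A/(y−a) contributes A·log|y−a|.

29*log(y - 5)/36 - 11*log(y + 4)/9 + 41*log(y + 7)/12 + C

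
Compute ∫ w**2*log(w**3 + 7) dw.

Let u = w**3 + 7, so du = (3*w**2) dw.
The integral becomes (1/3)·∫ log(u) du; integrate by parts with u′=log(u), dv′=du.

w**3*log(w**3 + 7)/3 - w**3/3 + 7*log(w**3 + 7)/3 + C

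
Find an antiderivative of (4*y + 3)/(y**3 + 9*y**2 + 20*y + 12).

Factor the denominator: (y + 1)*(y + 2)*(y + 6).
Partial-fraction decomposition: -21/(20*(y + 6)) + 5/(4*(y + 2)) - 1/(5*(y + 1)).
Integrate each term: A/(y−a) contributes A·log|y−a|.

-log(y + 1)/5 + 5*log(y + 2)/4 - 21*log(y + 6)/20 + C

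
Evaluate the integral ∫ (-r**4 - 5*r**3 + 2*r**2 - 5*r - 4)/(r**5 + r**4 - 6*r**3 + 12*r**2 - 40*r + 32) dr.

Factor the denominator: (r - 2)*(r - 1)*(r + 4)*(r**2 + 4).
Partial-fraction decomposition: -(83*r + 238)/(200*(r**2 + 4)) + 14/(75*(r + 4)) + 13/(25*(r - 1)) - 31/(24*(r - 2)).
Integrate each term; A/(r−a) gives A·log|r−a|; the (Br+D)/(r²+p²) term gives a log and an atan.

-31*log(r - 2)/24 + 13*log(r - 1)/25 + 14*log(r + 4)/75 - 83*log(r**2 + 4)/400 - 119*atan(r/2)/200 + C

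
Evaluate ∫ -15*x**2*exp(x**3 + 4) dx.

-5*exp(x**3 + 4) + C

Let u = x**3 + 4, so du = (3*x**2) dx.
Rewriting, the integral becomes -5·∫ e^u du = -5·e^u.
Substituting back, u = x**3 + 4.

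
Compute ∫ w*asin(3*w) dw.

w**2*asin(3*w)/2 + w*sqrt(-9*w**2 + 1)/12 - asin(3*w)/36 + C

Use integration by parts with u = arcsin(3*w), dv = w dw.
Then du = 3/sqrt(-9*w**2 + 1) dw.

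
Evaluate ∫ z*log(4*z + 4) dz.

z**2*log(4*z + 4)/2 - z**2/4 + z/2 - log(z + 1)/2 + C

Use integration by parts with u = log(4*z + 4), dv = z dz.
Then du = 4/(4*z + 4) dz and v = z**2/2.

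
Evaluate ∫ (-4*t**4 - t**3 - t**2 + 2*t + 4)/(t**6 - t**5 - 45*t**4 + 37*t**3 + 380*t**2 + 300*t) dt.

Factor the denominator: t*(t - 5)**2*(t + 1)*(t + 2)*(t + 6).
Partial-fraction decomposition: 1253/(3630*(t + 6)) - 15/(98*(t + 2)) + 1/(90*(t + 1)) - 577799/(2668050*(t - 5)) - 1318/(1155*(t - 5)**2) + 1/(75*t).
Integrate each term; A/(t−a) gives A·log|t−a|; A/(t−a)² gives −A/(t−a).

log(t)/75 - 577799*log(t - 5)/2668050 + log(t + 1)/90 - 15*log(t + 2)/98 + 1253*log(t + 6)/3630 + 1318/(1155*t - 5775) + C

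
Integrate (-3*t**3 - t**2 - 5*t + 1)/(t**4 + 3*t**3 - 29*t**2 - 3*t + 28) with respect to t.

Factor the denominator: (t - 4)*(t - 1)*(t + 1)*(t + 7).
Partial-fraction decomposition: -127/(66*(t + 7)) + 2/(15*(t + 1)) + 1/(6*(t - 1)) - 227/(165*(t - 4)).
Integrate each term: A/(t−a) contributes A·log|t−a|.

-227*log(t - 4)/165 + log(t - 1)/6 + 2*log(t + 1)/15 - 127*log(t + 7)/66 + C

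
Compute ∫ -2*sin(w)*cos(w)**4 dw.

Let u = cos(w), so du = (-sin(w)) dw.
Rewriting, the integral becomes 2·∫ u^4 du = 2·u^5/5.
Substituting back, u = cos(w).

2*cos(w)**5/5 + C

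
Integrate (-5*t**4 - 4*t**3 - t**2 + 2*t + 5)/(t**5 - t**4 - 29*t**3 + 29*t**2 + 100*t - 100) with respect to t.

-727*log(t - 5)/168 + 107*log(t - 2)/84 - log(t - 1)/24 + 17*log(t + 2)/84 - 59*log(t + 5)/28 + C

Factor the denominator: (t - 5)*(t - 2)*(t - 1)*(t + 2)*(t + 5).
Partial-fraction decomposition: -59/(28*(t + 5)) + 17/(84*(t + 2)) - 1/(24*(t - 1)) + 107/(84*(t - 2)) - 727/(168*(t - 5)).
Integrate each term: A/(t−a) contributes A·log|t−a|.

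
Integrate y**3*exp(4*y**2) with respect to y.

Let u = y², du = 2y dy; rewrite as (1/2)∫ u^1·exp(4u) du.
Now integrate by parts 1 time.

(4*y**2 - 1)*exp(4*y**2)/32 + C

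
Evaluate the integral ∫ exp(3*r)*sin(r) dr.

3*exp(3*r)*sin(r)/10 - exp(3*r)*cos(r)/10 + C

Let I denote the integral. Integrate by parts with u = sin(r), dv = exp(3*r) dr, so v = exp(3*r)/3: I = exp(3*r)*sin(r)/3 − (1/3)·∫ exp(3*r)*cos(r) dr.
Apply parts again with u = cos(r), dv = exp(3*r) dr: ∫ exp(3*r)*cos(r) dr = exp(3*r)*cos(r)/3 + (1/3)·I. Substituting back brings back I: I = exp(3*r)*sin(r)/3 - exp(3*r)*cos(r)/9 − (1/9)·I.
Solving for I: (1 + 1/9)·I equals the remaining terms, so I = (9/10)·(exp(3*r)*sin(r)/3 - exp(3*r)*cos(r)/9).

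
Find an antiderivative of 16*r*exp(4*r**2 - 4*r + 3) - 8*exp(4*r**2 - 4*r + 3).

Let u = 4*r**2 - 4*r + 3, so du = (8*r - 4) dr.
Rewriting, the integral becomes 2·∫ e^u du = 2·e^u.
Substituting back, u = 4*r**2 - 4*r + 3.

2*exp(4*r**2 - 4*r + 3) + C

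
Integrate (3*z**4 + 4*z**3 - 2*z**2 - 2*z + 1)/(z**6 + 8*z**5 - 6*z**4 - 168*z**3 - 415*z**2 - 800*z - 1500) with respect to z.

579*log(z - 5)/5800 - 31*log(z + 3)/104 + 5821*log(z + 5)/42050 + 327*log(z**2 + 4)/10933 - 51*atan(z/2)/21866 - 334/(145*z + 725) + C

Factor the denominator: (z - 5)*(z + 3)*(z + 5)**2*(z**2 + 4).
Partial-fraction decomposition: 3*(218*z - 17)/(10933*(z**2 + 4)) + 5821/(42050*(z + 5)) + 334/(145*(z + 5)**2) - 31/(104*(z + 3)) + 579/(5800*(z - 5)).
Integrate each term; A/(z−a) gives A·log|z−a|; the (Bz+D)/(z²+p²) term gives a log and an atan.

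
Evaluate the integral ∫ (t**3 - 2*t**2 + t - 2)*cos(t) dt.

Use integration by parts with u = t**3 - 2*t**2 + t - 2, dv = cos(t) dt, so v = sin(t).
Apply parts 3 times (tabular method): alternate signs, differentiate u down to 0, integrate dv up.

t**3*sin(t) - 2*t**2*sin(t) + 3*t**2*cos(t) - 5*t*sin(t) - 4*t*cos(t) + 2*sin(t) - 5*cos(t) + C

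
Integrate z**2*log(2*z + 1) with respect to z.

z**3*log(2*z + 1)/3 - z**3/9 + z**2/12 - z/12 + log(2*z + 1)/24 + C

Use integration by parts with u = log(2*z + 1), dv = z**2 dz.
Then du = 2/(2*z + 1) dz and v = z**3/3.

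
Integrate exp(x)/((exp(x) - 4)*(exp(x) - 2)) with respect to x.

log(exp(x) - 4)/2 - log(exp(x) - 2)/2 + C

Let u = e^x, du = e^x dx.
The integral becomes ∫ du/((u-2)(u-4)); decompose into partial fractions.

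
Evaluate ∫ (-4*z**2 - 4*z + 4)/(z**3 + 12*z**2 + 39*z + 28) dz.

Factor the denominator: (z + 1)*(z + 4)*(z + 7).
Partial-fraction decomposition: -82/(9*(z + 7)) + 44/(9*(z + 4)) + 2/(9*(z + 1)).
Integrate each term: A/(z−a) contributes A·log|z−a|.

2*log(z + 1)/9 + 44*log(z + 4)/9 - 82*log(z + 7)/9 + C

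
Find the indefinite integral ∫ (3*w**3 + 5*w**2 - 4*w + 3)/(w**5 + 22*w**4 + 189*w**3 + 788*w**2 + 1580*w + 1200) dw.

Factor the denominator: (w + 2)*(w + 4)*(w + 5)**2*(w + 6).
Partial-fraction decomposition: -441/(8*(w + 6)) + 286/(9*(w + 5)) - 227/(3*(w + 5)**2) + 93/(4*(w + 4)) + 7/(72*(w + 2)).
Integrate each term; A/(w−a) gives A·log|w−a|; A/(w−a)² gives −A/(w−a).

7*log(w + 2)/72 + 93*log(w + 4)/4 + 286*log(w + 5)/9 - 441*log(w + 6)/8 + 227/(3*w + 15) + C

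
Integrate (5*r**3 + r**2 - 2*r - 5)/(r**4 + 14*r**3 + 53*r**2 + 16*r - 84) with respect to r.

-log(r - 1)/168 + 37*log(r + 2)/60 - 1037*log(r + 6)/28 + 1657*log(r + 7)/40 + C

Factor the denominator: (r - 1)*(r + 2)*(r + 6)*(r + 7).
Partial-fraction decomposition: 1657/(40*(r + 7)) - 1037/(28*(r + 6)) + 37/(60*(r + 2)) - 1/(168*(r - 1)).
Integrate each term: A/(r−a) contributes A·log|r−a|.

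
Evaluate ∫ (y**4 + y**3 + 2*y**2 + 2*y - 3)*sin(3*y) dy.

Use integration by parts with u = y**4 + y**3 + 2*y**2 + 2*y - 3, dv = sin(3*y) dy, so v = -cos(3*y)/3.
Apply parts 4 times (tabular method): alternate signs, differentiate u down to 0, integrate dv up.

-y**4*cos(3*y)/3 + 4*y**3*sin(3*y)/9 - y**3*cos(3*y)/3 + y**2*sin(3*y)/3 - 2*y**2*cos(3*y)/9 + 4*y*sin(3*y)/27 - 4*y*cos(3*y)/9 + 4*sin(3*y)/27 + 85*cos(3*y)/81 + C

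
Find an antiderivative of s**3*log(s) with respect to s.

s**4*log(s)/4 - s**4/16 + C

Use integration by parts with u = log(s), dv = s**3 ds.
Then du = 1/s ds and v = s**4/4.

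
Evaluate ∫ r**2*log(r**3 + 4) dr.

Let u = r**3 + 4, so du = (3*r**2) dr.
The integral becomes (1/3)·∫ log(u) du; integrate by parts with u′=log(u), dv′=du.

r**3*log(r**3 + 4)/3 - r**3/3 + 4*log(r**3 + 4)/3 + C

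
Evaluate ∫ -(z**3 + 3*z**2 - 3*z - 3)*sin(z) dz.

z**3*cos(z) - 3*z**2*sin(z) + 3*z**2*cos(z) - 6*z*sin(z) - 9*z*cos(z) + 9*sin(z) - 9*cos(z) + C

Use integration by parts with u = z**3 + 3*z**2 - 3*z - 3, dv = -sin(z) dz, so v = cos(z).
Apply parts 3 times (tabular method): alternate signs, differentiate u down to 0, integrate dv up.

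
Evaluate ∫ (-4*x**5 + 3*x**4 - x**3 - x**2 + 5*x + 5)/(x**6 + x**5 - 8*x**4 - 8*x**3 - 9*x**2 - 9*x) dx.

Factor the denominator: x*(x - 3)*(x + 1)*(x + 3)*(x**2 + 1).
Partial-fraction decomposition: (11*x + 7)/(20*(x**2 + 1)) - 1223/(360*(x + 3)) + 7/(16*(x + 1)) - 149/(144*(x - 3)) - 5/(9*x).
Integrate each term; A/(x−a) gives A·log|x−a|; the (Bx+D)/(x²+p²) term gives a log and an atan.

-5*log(x)/9 - 149*log(x - 3)/144 + 7*log(x + 1)/16 - 1223*log(x + 3)/360 + 11*log(x**2 + 1)/40 + 7*atan(x)/20 + C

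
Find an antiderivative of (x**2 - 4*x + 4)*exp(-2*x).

(-2*x**2 + 6*x - 5)*exp(-2*x)/4 + C

Use integration by parts with u = x**2 - 4*x + 4, dv = exp(-2*x) dx, so v = -exp(-2*x)/2.
Apply parts 2 times (tabular method): alternate signs, differentiate u down to 0, integrate dv up.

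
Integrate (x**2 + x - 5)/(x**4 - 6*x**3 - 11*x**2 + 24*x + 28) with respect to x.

17*log(x - 7)/120 - log(x - 2)/60 - 5*log(x + 1)/24 + log(x + 2)/12 + C

Factor the denominator: (x - 7)*(x - 2)*(x + 1)*(x + 2).
Partial-fraction decomposition: 1/(12*(x + 2)) - 5/(24*(x + 1)) - 1/(60*(x - 2)) + 17/(120*(x - 7)).
Integrate each term: A/(x−a) contributes A·log|x−a|.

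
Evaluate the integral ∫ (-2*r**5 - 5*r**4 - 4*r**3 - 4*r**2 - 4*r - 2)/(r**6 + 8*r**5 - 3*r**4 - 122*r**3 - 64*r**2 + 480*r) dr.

Factor the denominator: r*(r - 3)*(r - 2)*(r + 4)**2*(r + 5).
Partial-fraction decomposition: -3543/(280*(r + 5)) + 78667/(7056*(r + 4)) - 487/(84*(r + 4)**2) + 101/(252*(r - 2)) - 1049/(1176*(r - 3)) - 1/(240*r).
Integrate each term; A/(r−a) gives A·log|r−a|; A/(r−a)² gives −A/(r−a).

-log(r)/240 - 1049*log(r - 3)/1176 + 101*log(r - 2)/252 + 78667*log(r + 4)/7056 - 3543*log(r + 5)/280 + 487/(84*r + 336) + C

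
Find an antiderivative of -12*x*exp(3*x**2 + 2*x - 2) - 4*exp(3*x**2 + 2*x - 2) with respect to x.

-2*exp(3*x**2 + 2*x - 2) + C

Let u = 3*x**2 + 2*x - 2, so du = (6*x + 2) dx.
Rewriting, the integral becomes -2·∫ e^u du = -2·e^u.
Substituting back, u = 3*x**2 + 2*x - 2.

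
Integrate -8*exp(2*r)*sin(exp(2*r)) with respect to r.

Let u = exp(2*r), so du = (2*exp(2*r)) dr.
Rewriting, the integral becomes -4·∫ sin(u) du = -4·-cos(u).
Substituting back, u = exp(2*r).

4*cos(exp(2*r)) + C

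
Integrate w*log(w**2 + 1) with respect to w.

w**2*log(w**2 + 1)/2 - w**2/2 + log(w**2 + 1)/2 + C

Let u = w**2 + 1, so du = (2*w) dw.
The integral becomes (1/2)·∫ log(u) du; integrate by parts with u′=log(u), dv′=du.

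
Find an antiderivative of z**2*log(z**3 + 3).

z**3*log(z**3 + 3)/3 - z**3/3 + log(z**3 + 3) + C

Let u = z**3 + 3, so du = (3*z**2) dz.
The integral becomes (1/3)·∫ log(u) du; integrate by parts with u′=log(u), dv′=du.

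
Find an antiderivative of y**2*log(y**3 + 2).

y**3*log(y**3 + 2)/3 - y**3/3 + 2*log(y**3 + 2)/3 + C

Let u = y**3 + 2, so du = (3*y**2) dy.
The integral becomes (1/3)·∫ log(u) du; integrate by parts with u′=log(u), dv′=du.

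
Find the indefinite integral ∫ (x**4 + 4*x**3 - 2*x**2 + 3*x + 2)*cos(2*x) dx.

x**4*sin(2*x)/2 + 2*x**3*sin(2*x) + x**3*cos(2*x) - 5*x**2*sin(2*x)/2 + 3*x**2*cos(2*x) - 3*x*sin(2*x)/2 - 5*x*cos(2*x)/2 + 9*sin(2*x)/4 - 3*cos(2*x)/4 + C

Use integration by parts with u = x**4 + 4*x**3 - 2*x**2 + 3*x + 2, dv = cos(2*x) dx, so v = sin(2*x)/2.
Apply parts 4 times (tabular method): alternate signs, differentiate u down to 0, integrate dv up.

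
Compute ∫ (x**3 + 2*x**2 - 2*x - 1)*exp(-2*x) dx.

(-4*x**3 - 14*x**2 - 6*x + 1)*exp(-2*x)/8 + C

Use integration by parts with u = x**3 + 2*x**2 - 2*x - 1, dv = exp(-2*x) dx, so v = -exp(-2*x)/2.
Apply parts 3 times (tabular method): alternate signs, differentiate u down to 0, integrate dv up.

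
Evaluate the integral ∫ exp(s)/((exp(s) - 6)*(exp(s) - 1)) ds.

Let u = e^s, du = e^s ds.
The integral becomes ∫ du/((u-1)(u-6)); decompose into partial fractions.

log(exp(s) - 6)/5 - log(exp(s) - 1)/5 + C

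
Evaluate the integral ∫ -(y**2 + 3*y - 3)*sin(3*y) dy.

y**2*cos(3*y)/3 - 2*y*sin(3*y)/9 + y*cos(3*y) - sin(3*y)/3 - 29*cos(3*y)/27 + C

Use integration by parts with u = y**2 + 3*y - 3, dv = -sin(3*y) dy, so v = cos(3*y)/3.
Apply parts 2 times (tabular method): alternate signs, differentiate u down to 0, integrate dv up.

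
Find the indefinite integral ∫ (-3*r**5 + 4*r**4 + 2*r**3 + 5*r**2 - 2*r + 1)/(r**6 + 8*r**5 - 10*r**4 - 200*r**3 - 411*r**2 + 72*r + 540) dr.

Factor the denominator: (r - 5)*(r - 1)*(r + 2)*(r + 3)**2*(r + 6).
Partial-fraction decomposition: -4039/(396*(r + 6)) + 12725/(2304*(r + 3)) - 1051/(96*(r + 3)**2) + 169/(84*(r + 2)) - 1/(192*(r - 1)) - 6509/(19712*(r - 5)).
Integrate each term; A/(r−a) gives A·log|r−a|; A/(r−a)² gives −A/(r−a).

-6509*log(r - 5)/19712 - log(r - 1)/192 + 169*log(r + 2)/84 + 12725*log(r + 3)/2304 - 4039*log(r + 6)/396 + 1051/(96*r + 288) + C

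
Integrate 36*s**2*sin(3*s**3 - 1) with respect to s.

Let u = 3*s**3 - 1, so du = (9*s**2) ds.
Rewriting, the integral becomes 4·∫ sin(u) du = 4·-cos(u).
Substituting back, u = 3*s**3 - 1.

-4*cos(3*s**3 - 1) + C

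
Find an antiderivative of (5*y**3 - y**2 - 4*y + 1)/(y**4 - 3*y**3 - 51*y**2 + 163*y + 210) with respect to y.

1021*log(y - 6)/91 - 581*log(y - 5)/72 - log(y + 1)/252 + 1735*log(y + 7)/936 + C

Factor the denominator: (y - 6)*(y - 5)*(y + 1)*(y + 7).
Partial-fraction decomposition: 1735/(936*(y + 7)) - 1/(252*(y + 1)) - 581/(72*(y - 5)) + 1021/(91*(y - 6)).
Integrate each term: A/(y−a) contributes A·log|y−a|.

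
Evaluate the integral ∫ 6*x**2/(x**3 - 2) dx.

Let u = x**3 - 2, so du = (3*x**2) dx.
Rewriting, the integral becomes 2·∫ 1/u du = 2·log(u).
Substituting back, u = x**3 - 2.

2*log(x**3 - 2) + C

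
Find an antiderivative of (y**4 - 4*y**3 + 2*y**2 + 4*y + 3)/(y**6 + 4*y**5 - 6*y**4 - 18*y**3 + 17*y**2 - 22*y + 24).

Factor the denominator: (y - 2)*(y - 1)*(y + 3)*(y + 4)*(y**2 + 1).
Partial-fraction decomposition: (77*y - 36)/(425*(y**2 + 1)) - 177/(170*(y + 4)) + 99/(100*(y + 3)) - 3/(20*(y - 1)) + 1/(50*(y - 2)).
Integrate each term; A/(y−a) gives A·log|y−a|; the (By+D)/(y²+p²) term gives a log and an atan.

log(y - 2)/50 - 3*log(y - 1)/20 + 99*log(y + 3)/100 - 177*log(y + 4)/170 + 77*log(y**2 + 1)/850 - 36*atan(y)/425 + C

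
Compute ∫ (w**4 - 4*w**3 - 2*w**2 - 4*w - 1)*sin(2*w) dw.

Use integration by parts with u = w**4 - 4*w**3 - 2*w**2 - 4*w - 1, dv = sin(2*w) dw, so v = -cos(2*w)/2.
Apply parts 4 times (tabular method): alternate signs, differentiate u down to 0, integrate dv up.

-w**4*cos(2*w)/2 + w**3*sin(2*w) + 2*w**3*cos(2*w) - 3*w**2*sin(2*w) + 5*w**2*cos(2*w)/2 - 5*w*sin(2*w)/2 - w*cos(2*w) + sin(2*w)/2 - 3*cos(2*w)/4 + C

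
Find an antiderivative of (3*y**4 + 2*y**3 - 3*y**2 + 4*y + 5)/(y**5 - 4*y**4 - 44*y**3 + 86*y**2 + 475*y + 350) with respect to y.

Factor the denominator: (y - 7)*(y - 5)*(y + 1)*(y + 2)*(y + 5).
Partial-fraction decomposition: 307/(288*(y + 5)) - 17/(189*(y + 2)) - 1/(192*(y + 1)) - 415/(168*(y - 5)) + 7775/(1728*(y - 7)).
Integrate each term: A/(y−a) contributes A·log|y−a|.

7775*log(y - 7)/1728 - 415*log(y - 5)/168 - log(y + 1)/192 - 17*log(y + 2)/189 + 307*log(y + 5)/288 + C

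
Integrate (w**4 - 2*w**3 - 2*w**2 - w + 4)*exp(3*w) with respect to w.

Use integration by parts with u = w**4 - 2*w**3 - 2*w**2 - w + 4, dv = exp(3*w) dw, so v = exp(3*w)/3.
Apply parts 4 times (tabular method): alternate signs, differentiate u down to 0, integrate dv up.

(27*w**4 - 90*w**3 + 36*w**2 - 51*w + 125)*exp(3*w)/81 + C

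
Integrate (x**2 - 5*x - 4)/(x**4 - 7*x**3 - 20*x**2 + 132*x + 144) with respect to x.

114*log(x - 6)/1225 + 2*log(x + 1)/147 - 8*log(x + 4)/75 - 1/(35*x - 210) + C

Factor the denominator: (x - 6)**2*(x + 1)*(x + 4).
Partial-fraction decomposition: -8/(75*(x + 4)) + 2/(147*(x + 1)) + 114/(1225*(x - 6)) + 1/(35*(x - 6)**2).
Integrate each term; A/(x−a) gives A·log|x−a|; A/(x−a)² gives −A/(x−a).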